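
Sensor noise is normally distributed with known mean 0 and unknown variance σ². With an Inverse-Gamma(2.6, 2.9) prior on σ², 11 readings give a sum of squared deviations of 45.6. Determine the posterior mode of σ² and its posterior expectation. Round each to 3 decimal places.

MAP = 2.824, posterior mean = 3.620

Posterior: Inverse-Gamma(shape = 2.6+11/2 = 8.1, scale = 2.9+45.6/2 = 25.7).
Mode = β/(α+1) = 25.7/9.1 = 2.824.
Mean = β/(α−1) = 25.7/7.1 = 3.620.
The mean is pulled above the mode by the posterior's right skew.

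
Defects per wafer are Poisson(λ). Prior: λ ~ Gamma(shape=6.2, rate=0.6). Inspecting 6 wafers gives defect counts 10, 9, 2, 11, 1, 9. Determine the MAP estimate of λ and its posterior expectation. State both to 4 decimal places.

MAP = 7.1515; posterior mean = 7.3030

Σ counts = 42. Posterior: Gamma(shape = 6.2+42 = 48.2, rate = 0.6+6 = 6.6).
Mode = (α−1)/β = 47.2/6.6 = 7.1515.
Mean = α/β = 48.2/6.6 = 7.3030.
Mean > mode: the posterior has a right tail.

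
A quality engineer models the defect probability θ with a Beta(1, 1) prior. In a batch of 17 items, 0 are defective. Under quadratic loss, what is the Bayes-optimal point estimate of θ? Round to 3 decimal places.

0.053

Posterior: Beta(1+0, 1+17) = Beta(1, 18).
Since α = 1 ≤ 1 and β > 1, the Beta density is monotone decreasing on [0,1]; the mode is at 0.
Mean = 1/(1+18) = 0.053.
Quadratic loss ⇒ the optimal estimator is the posterior mean.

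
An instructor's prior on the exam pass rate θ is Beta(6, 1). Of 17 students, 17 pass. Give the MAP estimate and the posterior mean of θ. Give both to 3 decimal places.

MAP: 1.000. Posterior mean: 0.958.

Posterior: Beta(6+17, 1+0) = Beta(23, 1).
Since β = 1 ≤ 1 and α > 1, the Beta density is monotone increasing on [0,1]; the mode is at 1.
Mean = 23/(23+1) = 0.958.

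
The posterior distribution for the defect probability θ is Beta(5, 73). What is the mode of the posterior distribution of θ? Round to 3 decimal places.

Mode = (5−1)/(5+73−2) = 4/76 = 0.053.
Mean = 5/(5+73) = 5/78 = 0.064.
This is the posterior mode — the MAP estimate.

0.053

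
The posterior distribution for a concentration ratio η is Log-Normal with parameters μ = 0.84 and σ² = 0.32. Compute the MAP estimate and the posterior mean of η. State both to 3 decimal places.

Mode = exp(μ − σ²) = exp(0.52) = 1.682.
Mean = exp(μ + σ²/2) = exp(1.000) = 2.718.

η_MAP = 1.682, E[η|data] = 2.718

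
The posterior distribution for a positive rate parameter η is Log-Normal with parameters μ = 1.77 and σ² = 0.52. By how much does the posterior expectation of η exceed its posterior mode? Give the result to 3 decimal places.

Mode = exp(μ − σ²) = exp(1.25) = 3.490.
Mean = exp(μ + σ²/2) = exp(2.030) = 7.614.
Difference = 7.614 − 3.490 = 4.124.

4.124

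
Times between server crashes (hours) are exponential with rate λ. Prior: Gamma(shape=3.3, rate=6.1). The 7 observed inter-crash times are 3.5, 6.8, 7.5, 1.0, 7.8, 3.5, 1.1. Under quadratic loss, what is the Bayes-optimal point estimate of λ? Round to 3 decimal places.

0.276

Σ times = 31.2. Posterior: Gamma(shape = 3.3+7 = 10.3, rate = 6.1+31.2 = 37.3).
Mode = (α−1)/β = 9.3/37.3 = 0.249.
Mean = α/β = 10.3/37.3 = 0.276.
Quadratic loss ⇒ the optimal estimator is the posterior mean.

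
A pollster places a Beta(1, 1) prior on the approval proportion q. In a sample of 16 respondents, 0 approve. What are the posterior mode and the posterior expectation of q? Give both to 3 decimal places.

Posterior: Beta(1+0, 1+16) = Beta(1, 17).
Since α = 1 ≤ 1 and β > 1, the Beta density is monotone decreasing on [0,1]; the mode is at 0.
Mean = 1/(1+17) = 0.056.

MAP: 0.000. Posterior mean: 0.056.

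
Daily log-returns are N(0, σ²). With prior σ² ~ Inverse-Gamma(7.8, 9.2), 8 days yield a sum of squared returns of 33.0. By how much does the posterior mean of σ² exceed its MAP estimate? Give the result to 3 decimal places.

Posterior: Inverse-Gamma(shape = 7.8+8/2 = 11.8, scale = 9.2+33.0/2 = 25.7).
Mode = β/(α+1) = 25.7/12.8 = 2.008.
Mean = β/(α−1) = 25.7/10.8 = 2.380.
Difference = 2.380 − 2.008 = 0.372.

0.372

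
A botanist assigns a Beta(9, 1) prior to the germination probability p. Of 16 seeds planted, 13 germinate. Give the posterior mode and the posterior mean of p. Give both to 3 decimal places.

Posterior: Beta(9+13, 1+3) = Beta(22, 4).
Mode = (22−1)/(22+4−2) = 21/24 = 0.875.
Mean = 22/(22+4) = 22/26 = 0.846.

MAP = 0.875, posterior mean = 0.846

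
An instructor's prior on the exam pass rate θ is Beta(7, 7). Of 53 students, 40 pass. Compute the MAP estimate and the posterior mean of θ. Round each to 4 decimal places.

Posterior: Beta(7+40, 7+13) = Beta(47, 20).
Mode = (47−1)/(47+20−2) = 46/65 = 0.7077.
Mean = 47/(47+20) = 47/67 = 0.7015.

MAP: 0.7077. Posterior mean: 0.7015.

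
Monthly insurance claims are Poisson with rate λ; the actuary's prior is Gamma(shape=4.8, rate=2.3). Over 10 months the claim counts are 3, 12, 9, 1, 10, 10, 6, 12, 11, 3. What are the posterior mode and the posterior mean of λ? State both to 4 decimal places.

λ_MAP = 6.5691, E[λ|data] = 6.6504

Σ counts = 77. Posterior: Gamma(shape = 4.8+77 = 81.8, rate = 2.3+10 = 12.3).
Mode = (α−1)/β = 80.8/12.3 = 6.5691.
Mean = α/β = 81.8/12.3 = 6.6504.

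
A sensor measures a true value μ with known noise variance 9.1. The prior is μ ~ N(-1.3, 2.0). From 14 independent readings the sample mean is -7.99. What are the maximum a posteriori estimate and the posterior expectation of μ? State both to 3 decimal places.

Posterior for μ is Normal. Precision-weighted mean: (1/2.0·-1.3 + 14/9.1·-7.99) / (1/2.0 + 14/9.1) = -6.349.
A Normal posterior is symmetric, so mode = mean.

MAP: -6.349. Posterior mean: -6.349.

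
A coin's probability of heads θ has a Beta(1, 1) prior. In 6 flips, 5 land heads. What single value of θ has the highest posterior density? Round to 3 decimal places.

Posterior: Beta(1+5, 1+1) = Beta(6, 2).
Mode = (6−1)/(6+2−2) = 5/6 = 0.833.
Mean = 6/(6+2) = 6/8 = 0.750.
This is the posterior mode — the MAP estimate.

0.833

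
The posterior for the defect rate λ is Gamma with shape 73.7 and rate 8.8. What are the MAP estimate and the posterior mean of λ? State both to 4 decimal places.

Mode = (α−1)/β = 72.7/8.8 = 8.2614.
Mean = α/β = 73.7/8.8 = 8.3750.
The posterior is right-skewed, so the mean exceeds the mode.

λ_MAP = 8.2614, E[λ|data] = 8.3750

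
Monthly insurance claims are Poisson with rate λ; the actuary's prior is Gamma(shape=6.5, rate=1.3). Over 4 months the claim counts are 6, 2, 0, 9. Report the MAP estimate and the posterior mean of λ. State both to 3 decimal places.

MAP: 4.245. Posterior mean: 4.434.

Σ counts = 17. Posterior: Gamma(shape = 6.5+17 = 23.5, rate = 1.3+4 = 5.3).
Mode = (α−1)/β = 22.5/5.3 = 4.245.
Mean = α/β = 23.5/5.3 = 4.434.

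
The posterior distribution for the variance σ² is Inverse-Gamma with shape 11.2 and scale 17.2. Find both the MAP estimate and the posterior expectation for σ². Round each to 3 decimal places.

σ²_MAP = 1.410, E[σ²|data] = 1.686

Mode = β/(α+1) = 17.2/12.2 = 1.410.
Mean = β/(α−1) = 17.2/10.2 = 1.686.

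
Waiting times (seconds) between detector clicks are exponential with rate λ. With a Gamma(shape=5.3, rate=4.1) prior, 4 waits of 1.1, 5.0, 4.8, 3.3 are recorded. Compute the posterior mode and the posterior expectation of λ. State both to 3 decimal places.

MAP = 0.454, posterior mean = 0.508

Σ times = 14.2. Posterior: Gamma(shape = 5.3+4 = 9.3, rate = 4.1+14.2 = 18.3).
Mode = (α−1)/β = 8.3/18.3 = 0.454.
Mean = α/β = 9.3/18.3 = 0.508.
The posterior is right-skewed, so the mean exceeds the mode.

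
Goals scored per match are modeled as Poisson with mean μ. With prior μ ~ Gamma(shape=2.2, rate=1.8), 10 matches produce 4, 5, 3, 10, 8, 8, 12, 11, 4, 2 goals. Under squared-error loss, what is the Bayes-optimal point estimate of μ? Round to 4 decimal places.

5.8644

Σ counts = 67. Posterior: Gamma(shape = 2.2+67 = 69.2, rate = 1.8+10 = 11.8).
Mode = (α−1)/β = 68.2/11.8 = 5.7797.
Mean = α/β = 69.2/11.8 = 5.8644.
Squared-error loss ⇒ the optimal estimator is the posterior mean.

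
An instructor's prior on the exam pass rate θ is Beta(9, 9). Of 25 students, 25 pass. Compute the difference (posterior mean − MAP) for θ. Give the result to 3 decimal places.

Posterior: Beta(9+25, 9+0) = Beta(34, 9).
Mode = (34−1)/(34+9−2) = 33/41 = 0.805.
Mean = 34/(34+9) = 34/43 = 0.791.
Difference = 0.791 − 0.805 = -0.014.
The mean is pulled below the mode by the posterior's left skew.

-0.014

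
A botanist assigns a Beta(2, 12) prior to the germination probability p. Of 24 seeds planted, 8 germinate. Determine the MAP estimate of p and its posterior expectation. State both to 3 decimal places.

MAP: 0.250. Posterior mean: 0.263.

Posterior: Beta(2+8, 12+16) = Beta(10, 28).
Mode = (10−1)/(10+28−2) = 9/36 = 0.250.
Mean = 10/(10+28) = 10/38 = 0.263.
The posterior is right-skewed, so the mean exceeds the mode.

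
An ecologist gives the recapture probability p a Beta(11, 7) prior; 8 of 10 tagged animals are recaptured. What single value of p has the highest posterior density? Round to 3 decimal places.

0.692

Posterior: Beta(11+8, 7+2) = Beta(19, 9).
Mode = (19−1)/(19+9−2) = 18/26 = 0.692.
Mean = 19/(19+9) = 19/28 = 0.679.
This is the posterior mode — the MAP estimate.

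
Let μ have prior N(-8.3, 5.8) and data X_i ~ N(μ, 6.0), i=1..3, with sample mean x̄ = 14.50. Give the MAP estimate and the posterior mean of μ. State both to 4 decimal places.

Posterior for μ is Normal. Precision-weighted mean: (1/5.8·-8.3 + 3/6.0·14.50) / (1/5.8 + 3/6.0) = 8.6538.
A Normal posterior is symmetric, so mode = mean.

MAP = 8.6538; posterior mean = 8.6538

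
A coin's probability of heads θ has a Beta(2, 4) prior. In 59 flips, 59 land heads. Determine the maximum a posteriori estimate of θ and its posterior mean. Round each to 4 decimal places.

MAP = 0.9524, posterior mean = 0.9385

Posterior: Beta(2+59, 4+0) = Beta(61, 4).
Mode = (61−1)/(61+4−2) = 60/63 = 0.9524.
Mean = 61/(61+4) = 61/65 = 0.9385.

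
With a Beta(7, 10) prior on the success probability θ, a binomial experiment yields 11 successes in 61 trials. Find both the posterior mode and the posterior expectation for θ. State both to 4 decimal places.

Posterior: Beta(7+11, 10+50) = Beta(18, 60).
Mode = (18−1)/(18+60−2) = 17/76 = 0.2237.
Mean = 18/(18+60) = 18/78 = 0.2308.
The mean is pulled above the mode by the posterior's right skew.

posterior mode = 0.2237, posterior expectation = 0.2308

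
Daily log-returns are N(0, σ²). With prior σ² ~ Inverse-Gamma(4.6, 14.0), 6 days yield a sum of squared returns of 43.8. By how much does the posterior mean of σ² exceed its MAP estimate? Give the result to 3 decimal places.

1.265

Posterior: Inverse-Gamma(shape = 4.6+6/2 = 7.6, scale = 14.0+43.8/2 = 35.9).
Mode = β/(α+1) = 35.9/8.6 = 4.174.
Mean = β/(α−1) = 35.9/6.6 = 5.439.
Difference = 5.439 − 4.174 = 1.265.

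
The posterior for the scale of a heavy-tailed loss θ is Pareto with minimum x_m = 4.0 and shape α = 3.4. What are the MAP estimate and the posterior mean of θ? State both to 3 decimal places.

MAP estimate = 4.000, posterior mean = 5.667

The Pareto density is strictly decreasing on [x_m, ∞), so the mode is x_m = 4.000.
Mean = α·x_m/(α−1) = 3.4·4.0/2.4 = 5.667.
The mean is pulled above the mode by the posterior's right skew.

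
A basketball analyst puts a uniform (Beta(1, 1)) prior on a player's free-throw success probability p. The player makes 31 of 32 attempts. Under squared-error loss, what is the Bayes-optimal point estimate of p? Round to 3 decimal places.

0.941

Posterior: Beta(1+31, 1+1) = Beta(32, 2).
Mode = (32−1)/(32+2−2) = 31/32 = 0.969.
With a flat prior the MAP equals the MLE, 31/32.
Mean = 32/(32+2) = 32/34 = 0.941.
Squared-error loss ⇒ the optimal estimator is the posterior mean.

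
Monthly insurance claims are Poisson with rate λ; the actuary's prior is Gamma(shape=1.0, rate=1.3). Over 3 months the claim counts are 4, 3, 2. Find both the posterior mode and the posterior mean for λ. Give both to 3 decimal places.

MAP: 2.093. Posterior mean: 2.326.

Σ counts = 9. Posterior: Gamma(shape = 1.0+9 = 10.0, rate = 1.3+3 = 4.3).
Mode = (α−1)/β = 9.0/4.3 = 2.093.
Mean = α/β = 10.0/4.3 = 2.326.
The mean is pulled above the mode by the posterior's right skew.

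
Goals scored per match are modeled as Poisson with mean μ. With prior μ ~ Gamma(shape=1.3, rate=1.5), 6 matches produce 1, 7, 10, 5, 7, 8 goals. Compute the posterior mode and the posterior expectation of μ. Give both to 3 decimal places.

MAP = 5.107, posterior mean = 5.240

Σ counts = 38. Posterior: Gamma(shape = 1.3+38 = 39.3, rate = 1.5+6 = 7.5).
Mode = (α−1)/β = 38.3/7.5 = 5.107.
Mean = α/β = 39.3/7.5 = 5.240.
The mean is pulled above the mode by the posterior's right skew.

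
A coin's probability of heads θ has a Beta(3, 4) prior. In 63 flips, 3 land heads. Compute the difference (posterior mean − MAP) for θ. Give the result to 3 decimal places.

0.012

Posterior: Beta(3+3, 4+60) = Beta(6, 64).
Mode = (6−1)/(6+64−2) = 5/68 = 0.074.
Mean = 6/(6+64) = 6/70 = 0.086.
Difference = 0.086 − 0.074 = 0.012.
The posterior is right-skewed, so the mean exceeds the mode.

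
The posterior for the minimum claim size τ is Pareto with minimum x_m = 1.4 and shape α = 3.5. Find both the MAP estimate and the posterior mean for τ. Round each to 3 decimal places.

τ_MAP = 1.400, E[τ|data] = 1.960

The Pareto density is strictly decreasing on [x_m, ∞), so the mode is x_m = 1.400.
Mean = α·x_m/(α−1) = 3.5·1.4/2.5 = 1.960.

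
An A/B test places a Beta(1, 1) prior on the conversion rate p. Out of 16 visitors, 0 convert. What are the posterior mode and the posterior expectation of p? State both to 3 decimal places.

posterior mode = 0.000, posterior expectation = 0.056

Posterior: Beta(1+0, 1+16) = Beta(1, 17).
Since α = 1 ≤ 1 and β > 1, the Beta density is monotone decreasing on [0,1]; the mode is at 0.
Mean = 1/(1+17) = 0.056.
The posterior is right-skewed, so the mean exceeds the mode.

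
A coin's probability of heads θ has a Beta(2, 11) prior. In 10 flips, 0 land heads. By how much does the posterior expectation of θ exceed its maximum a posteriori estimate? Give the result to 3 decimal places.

Posterior: Beta(2+0, 11+10) = Beta(2, 21).
Mode = (2−1)/(2+21−2) = 1/21 = 0.048.
Mean = 2/(2+21) = 2/23 = 0.087.
Difference = 0.087 − 0.048 = 0.039.

0.039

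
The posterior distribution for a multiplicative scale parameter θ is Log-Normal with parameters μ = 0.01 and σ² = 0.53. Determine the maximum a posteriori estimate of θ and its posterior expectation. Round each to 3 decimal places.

MAP: 0.595. Posterior mean: 1.317.

Mode = exp(μ − σ²) = exp(-0.52) = 0.595.
Mean = exp(μ + σ²/2) = exp(0.275) = 1.317.
The posterior is right-skewed, so the mean exceeds the mode.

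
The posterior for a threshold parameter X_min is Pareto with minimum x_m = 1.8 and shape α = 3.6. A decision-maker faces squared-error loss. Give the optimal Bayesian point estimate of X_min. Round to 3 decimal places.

2.492

The Pareto density is strictly decreasing on [x_m, ∞), so the mode is x_m = 1.800.
Mean = α·x_m/(α−1) = 3.6·1.8/2.6 = 2.492.
Squared-error loss ⇒ the optimal estimator is the posterior mean.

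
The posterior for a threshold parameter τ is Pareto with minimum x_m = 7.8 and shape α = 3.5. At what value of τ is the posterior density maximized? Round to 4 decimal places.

7.8000

The Pareto density is strictly decreasing on [x_m, ∞), so the mode is x_m = 7.8000.
Mean = α·x_m/(α−1) = 3.5·7.8/2.5 = 10.9200.
This is the posterior mode — the MAP estimate.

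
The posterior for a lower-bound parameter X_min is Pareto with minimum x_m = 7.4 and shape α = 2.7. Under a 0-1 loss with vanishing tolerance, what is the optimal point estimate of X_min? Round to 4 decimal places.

7.4000

The Pareto density is strictly decreasing on [x_m, ∞), so the mode is x_m = 7.4000.
Mean = α·x_m/(α−1) = 2.7·7.4/1.7 = 11.7529.
This is the posterior mode — the MAP estimate.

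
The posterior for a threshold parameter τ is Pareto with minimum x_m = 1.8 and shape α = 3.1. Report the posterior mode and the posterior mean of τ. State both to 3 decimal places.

The Pareto density is strictly decreasing on [x_m, ∞), so the mode is x_m = 1.800.
Mean = α·x_m/(α−1) = 3.1·1.8/2.1 = 2.657.

MAP = 1.800; posterior mean = 2.657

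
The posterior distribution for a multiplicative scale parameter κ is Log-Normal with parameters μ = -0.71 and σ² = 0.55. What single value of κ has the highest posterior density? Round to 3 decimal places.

0.284

Mode = exp(μ − σ²) = exp(-1.26) = 0.284.
Mean = exp(μ + σ²/2) = exp(-0.435) = 0.647.
This is the posterior mode — the MAP estimate.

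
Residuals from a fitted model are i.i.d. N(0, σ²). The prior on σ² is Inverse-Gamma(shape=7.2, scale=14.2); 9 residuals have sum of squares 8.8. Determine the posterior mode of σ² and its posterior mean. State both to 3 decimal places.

MAP = 1.465; posterior mean = 1.738

Posterior: Inverse-Gamma(shape = 7.2+9/2 = 11.7, scale = 14.2+8.8/2 = 18.6).
Mode = β/(α+1) = 18.6/12.7 = 1.465.
Mean = β/(α−1) = 18.6/10.7 = 1.738.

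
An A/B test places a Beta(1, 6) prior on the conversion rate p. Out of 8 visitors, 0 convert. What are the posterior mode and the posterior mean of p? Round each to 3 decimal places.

Posterior: Beta(1+0, 6+8) = Beta(1, 14).
Since α = 1 ≤ 1 and β > 1, the Beta density is monotone decreasing on [0,1]; the mode is at 0.
Mean = 1/(1+14) = 0.067.

MAP = 0.000; posterior mean = 0.067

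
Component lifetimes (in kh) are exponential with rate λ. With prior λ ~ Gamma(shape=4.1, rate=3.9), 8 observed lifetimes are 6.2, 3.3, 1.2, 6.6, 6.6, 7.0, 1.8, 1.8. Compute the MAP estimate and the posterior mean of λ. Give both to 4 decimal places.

Σ times = 34.5. Posterior: Gamma(shape = 4.1+8 = 12.1, rate = 3.9+34.5 = 38.4).
Mode = (α−1)/β = 11.1/38.4 = 0.2891.
Mean = α/β = 12.1/38.4 = 0.3151.
Right-skewed posterior ⇒ mode < mean.

MAP = 0.2891; posterior mean = 0.3151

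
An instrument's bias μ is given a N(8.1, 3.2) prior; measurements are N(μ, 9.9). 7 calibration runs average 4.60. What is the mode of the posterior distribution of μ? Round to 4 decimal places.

Posterior for μ is Normal. Precision-weighted mean: (1/3.2·8.1 + 7/9.9·4.60) / (1/3.2 + 7/9.9) = 5.6728.
A Normal posterior is symmetric, so mode = mean.
This is the posterior mode — the MAP estimate.

5.6728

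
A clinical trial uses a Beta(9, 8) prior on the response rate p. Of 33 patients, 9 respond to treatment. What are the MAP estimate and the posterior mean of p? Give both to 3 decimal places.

MAP estimate = 0.354, posterior mean = 0.360

Posterior: Beta(9+9, 8+24) = Beta(18, 32).
Mode = (18−1)/(18+32−2) = 17/48 = 0.354.
Mean = 18/(18+32) = 18/50 = 0.360.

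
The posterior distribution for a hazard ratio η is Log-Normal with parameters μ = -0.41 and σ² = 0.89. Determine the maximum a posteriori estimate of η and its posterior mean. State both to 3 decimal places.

Mode = exp(μ − σ²) = exp(-1.30) = 0.273.
Mean = exp(μ + σ²/2) = exp(0.035) = 1.036.

η_MAP = 0.273, E[η|data] = 1.036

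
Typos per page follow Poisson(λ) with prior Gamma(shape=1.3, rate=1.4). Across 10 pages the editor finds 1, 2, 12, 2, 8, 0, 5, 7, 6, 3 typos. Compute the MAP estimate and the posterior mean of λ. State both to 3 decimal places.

MAP = 4.061, posterior mean = 4.149

Σ counts = 46. Posterior: Gamma(shape = 1.3+46 = 47.3, rate = 1.4+10 = 11.4).
Mode = (α−1)/β = 46.3/11.4 = 4.061.
Mean = α/β = 47.3/11.4 = 4.149.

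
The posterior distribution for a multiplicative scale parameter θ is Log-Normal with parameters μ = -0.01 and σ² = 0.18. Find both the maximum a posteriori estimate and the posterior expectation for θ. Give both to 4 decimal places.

Mode = exp(μ − σ²) = exp(-0.19) = 0.8270.
Mean = exp(μ + σ²/2) = exp(0.080) = 1.0833.

MAP: 0.8270. Posterior mean: 1.0833.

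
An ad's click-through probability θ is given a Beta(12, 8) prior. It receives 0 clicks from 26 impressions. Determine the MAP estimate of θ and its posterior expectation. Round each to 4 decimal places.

Posterior: Beta(12+0, 8+26) = Beta(12, 34).
Mode = (12−1)/(12+34−2) = 11/44 = 0.2500.
Mean = 12/(12+34) = 12/46 = 0.2609.

MAP = 0.2500; posterior mean = 0.2609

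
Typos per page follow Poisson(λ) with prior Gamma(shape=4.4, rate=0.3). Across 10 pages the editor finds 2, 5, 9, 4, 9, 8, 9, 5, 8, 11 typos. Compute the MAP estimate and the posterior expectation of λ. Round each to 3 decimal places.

Σ counts = 70. Posterior: Gamma(shape = 4.4+70 = 74.4, rate = 0.3+10 = 10.3).
Mode = (α−1)/β = 73.4/10.3 = 7.126.
Mean = α/β = 74.4/10.3 = 7.223.

MAP = 7.126, posterior mean = 7.223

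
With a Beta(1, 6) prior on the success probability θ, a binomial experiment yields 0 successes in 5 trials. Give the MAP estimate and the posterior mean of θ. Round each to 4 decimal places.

MAP: 0.0000. Posterior mean: 0.0833.

Posterior: Beta(1+0, 6+5) = Beta(1, 11).
Since α = 1 ≤ 1 and β > 1, the Beta density is monotone decreasing on [0,1]; the mode is at 0.
Mean = 1/(1+11) = 0.0833.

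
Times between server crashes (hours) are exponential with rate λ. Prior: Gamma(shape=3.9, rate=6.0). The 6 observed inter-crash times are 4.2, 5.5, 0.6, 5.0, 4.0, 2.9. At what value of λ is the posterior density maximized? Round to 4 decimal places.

0.3156

Σ times = 22.2. Posterior: Gamma(shape = 3.9+6 = 9.9, rate = 6.0+22.2 = 28.2).
Mode = (α−1)/β = 8.9/28.2 = 0.3156.
Mean = α/β = 9.9/28.2 = 0.3511.
This is the posterior mode — the MAP estimate.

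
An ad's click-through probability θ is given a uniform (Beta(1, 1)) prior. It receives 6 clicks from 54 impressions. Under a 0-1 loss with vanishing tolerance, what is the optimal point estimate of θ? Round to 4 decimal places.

0.1111

Posterior: Beta(1+6, 1+48) = Beta(7, 49).
Mode = (7−1)/(7+49−2) = 6/54 = 0.1111.
Mean = 7/(7+49) = 7/56 = 0.1250.
This is the posterior mode — the MAP estimate.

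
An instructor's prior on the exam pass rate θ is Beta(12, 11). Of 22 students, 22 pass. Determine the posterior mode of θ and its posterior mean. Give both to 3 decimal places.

Posterior: Beta(12+22, 11+0) = Beta(34, 11).
Mode = (34−1)/(34+11−2) = 33/43 = 0.767.
Mean = 34/(34+11) = 34/45 = 0.756.
Mode > mean: the posterior has a left tail.

θ_MAP = 0.767, E[θ|data] = 0.756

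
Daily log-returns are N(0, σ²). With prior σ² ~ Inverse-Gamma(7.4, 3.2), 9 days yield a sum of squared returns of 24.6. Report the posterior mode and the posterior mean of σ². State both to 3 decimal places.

Posterior: Inverse-Gamma(shape = 7.4+9/2 = 11.9, scale = 3.2+24.6/2 = 15.5).
Mode = β/(α+1) = 15.5/12.9 = 1.202.
Mean = β/(α−1) = 15.5/10.9 = 1.422.
The posterior is right-skewed, so the mean exceeds the mode.

σ²_MAP = 1.202, E[σ²|data] = 1.422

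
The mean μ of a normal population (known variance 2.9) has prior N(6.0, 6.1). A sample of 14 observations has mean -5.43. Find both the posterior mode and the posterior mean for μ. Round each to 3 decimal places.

μ_MAP = -5.055, E[μ|data] = -5.055

Posterior for μ is Normal. Precision-weighted mean: (1/6.1·6.0 + 14/2.9·-5.43) / (1/6.1 + 14/2.9) = -5.055.
A Normal posterior is symmetric, so mode = mean.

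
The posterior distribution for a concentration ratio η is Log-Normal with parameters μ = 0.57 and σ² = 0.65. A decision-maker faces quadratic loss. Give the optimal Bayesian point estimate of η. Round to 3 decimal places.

Mode = exp(μ − σ²) = exp(-0.08) = 0.923.
Mean = exp(μ + σ²/2) = exp(0.895) = 2.447.
Quadratic loss ⇒ the optimal estimator is the posterior mean.

2.447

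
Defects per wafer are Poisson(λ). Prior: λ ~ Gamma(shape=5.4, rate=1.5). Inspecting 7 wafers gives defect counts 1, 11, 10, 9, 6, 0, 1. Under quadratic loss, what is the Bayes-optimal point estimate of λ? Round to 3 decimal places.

5.106

Σ counts = 38. Posterior: Gamma(shape = 5.4+38 = 43.4, rate = 1.5+7 = 8.5).
Mode = (α−1)/β = 42.4/8.5 = 4.988.
Mean = α/β = 43.4/8.5 = 5.106.
Quadratic loss ⇒ the optimal estimator is the posterior mean.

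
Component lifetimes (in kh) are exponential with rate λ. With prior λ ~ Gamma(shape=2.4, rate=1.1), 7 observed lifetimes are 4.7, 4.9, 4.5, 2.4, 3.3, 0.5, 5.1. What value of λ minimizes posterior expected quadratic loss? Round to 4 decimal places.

0.3547

Σ times = 25.4. Posterior: Gamma(shape = 2.4+7 = 9.4, rate = 1.1+25.4 = 26.5).
Mode = (α−1)/β = 8.4/26.5 = 0.3170.
Mean = α/β = 9.4/26.5 = 0.3547.
Quadratic loss ⇒ the optimal estimator is the posterior mean.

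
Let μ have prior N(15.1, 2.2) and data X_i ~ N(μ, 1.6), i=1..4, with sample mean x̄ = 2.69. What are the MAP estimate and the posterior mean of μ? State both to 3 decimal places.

MAP = 4.599, posterior mean = 4.599

Posterior for μ is Normal. Precision-weighted mean: (1/2.2·15.1 + 4/1.6·2.69) / (1/2.2 + 4/1.6) = 4.599.
A Normal posterior is symmetric, so mode = mean.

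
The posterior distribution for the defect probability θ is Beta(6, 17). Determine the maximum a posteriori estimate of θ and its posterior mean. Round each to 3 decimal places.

MAP: 0.238. Posterior mean: 0.261.

Mode = (6−1)/(6+17−2) = 5/21 = 0.238.
Mean = 6/(6+17) = 6/23 = 0.261.
Right-skewed posterior ⇒ mode < mean.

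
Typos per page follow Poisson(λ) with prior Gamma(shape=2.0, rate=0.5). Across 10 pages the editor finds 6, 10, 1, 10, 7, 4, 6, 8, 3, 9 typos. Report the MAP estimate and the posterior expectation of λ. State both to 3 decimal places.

MAP = 6.190, posterior mean = 6.286

Σ counts = 64. Posterior: Gamma(shape = 2.0+64 = 66.0, rate = 0.5+10 = 10.5).
Mode = (α−1)/β = 65.0/10.5 = 6.190.
Mean = α/β = 66.0/10.5 = 6.286.
The mean is pulled above the mode by the posterior's right skew.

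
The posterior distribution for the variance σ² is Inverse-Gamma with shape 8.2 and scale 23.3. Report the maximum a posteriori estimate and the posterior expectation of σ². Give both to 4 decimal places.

MAP = 2.5326, posterior mean = 3.2361

Mode = β/(α+1) = 23.3/9.2 = 2.5326.
Mean = β/(α−1) = 23.3/7.2 = 3.2361.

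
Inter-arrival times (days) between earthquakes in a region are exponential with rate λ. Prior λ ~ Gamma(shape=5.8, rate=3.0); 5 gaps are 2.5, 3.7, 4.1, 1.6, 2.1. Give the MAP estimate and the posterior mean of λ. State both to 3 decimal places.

Σ times = 14.0. Posterior: Gamma(shape = 5.8+5 = 10.8, rate = 3.0+14.0 = 17.0).
Mode = (α−1)/β = 9.8/17.0 = 0.576.
Mean = α/β = 10.8/17.0 = 0.635.

MAP = 0.576, posterior mean = 0.635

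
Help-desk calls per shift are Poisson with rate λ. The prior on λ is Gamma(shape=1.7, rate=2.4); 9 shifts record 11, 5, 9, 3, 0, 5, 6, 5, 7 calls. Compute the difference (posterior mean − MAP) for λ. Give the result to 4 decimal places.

Σ counts = 51. Posterior: Gamma(shape = 1.7+51 = 52.7, rate = 2.4+9 = 11.4).
Mode = (α−1)/β = 51.7/11.4 = 4.5351.
Mean = α/β = 52.7/11.4 = 4.6228.
Difference = 4.6228 − 4.5351 = 0.0877.
Right-skewed posterior ⇒ mode < mean.

0.0877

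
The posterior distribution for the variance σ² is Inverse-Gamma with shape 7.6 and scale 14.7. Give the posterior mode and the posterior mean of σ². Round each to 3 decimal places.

Mode = β/(α+1) = 14.7/8.6 = 1.709.
Mean = β/(α−1) = 14.7/6.6 = 2.227.

MAP = 1.709; posterior mean = 2.227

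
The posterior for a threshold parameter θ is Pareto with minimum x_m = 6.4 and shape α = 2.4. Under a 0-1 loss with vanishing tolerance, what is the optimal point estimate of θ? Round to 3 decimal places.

The Pareto density is strictly decreasing on [x_m, ∞), so the mode is x_m = 6.400.
Mean = α·x_m/(α−1) = 2.4·6.4/1.4 = 10.971.
This is the posterior mode — the MAP estimate.

6.400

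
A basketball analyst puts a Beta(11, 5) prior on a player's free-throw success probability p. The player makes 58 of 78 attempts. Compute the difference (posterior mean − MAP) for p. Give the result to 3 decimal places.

Posterior: Beta(11+58, 5+20) = Beta(69, 25).
Mode = (69−1)/(69+25−2) = 68/92 = 0.739.
Mean = 69/(69+25) = 69/94 = 0.734.
Difference = 0.734 − 0.739 = -0.005.

-0.005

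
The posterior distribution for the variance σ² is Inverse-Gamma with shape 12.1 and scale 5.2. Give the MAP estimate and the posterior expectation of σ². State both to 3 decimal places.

Mode = β/(α+1) = 5.2/13.1 = 0.397.
Mean = β/(α−1) = 5.2/11.1 = 0.468.

MAP: 0.397. Posterior mean: 0.468.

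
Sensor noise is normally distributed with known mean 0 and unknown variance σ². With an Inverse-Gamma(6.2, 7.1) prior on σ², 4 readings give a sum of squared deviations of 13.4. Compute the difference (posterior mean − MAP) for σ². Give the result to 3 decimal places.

0.417

Posterior: Inverse-Gamma(shape = 6.2+4/2 = 8.2, scale = 7.1+13.4/2 = 13.8).
Mode = β/(α+1) = 13.8/9.2 = 1.500.
Mean = β/(α−1) = 13.8/7.2 = 1.917.
Difference = 1.917 − 1.500 = 0.417.
Mean > mode: the posterior has a right tail.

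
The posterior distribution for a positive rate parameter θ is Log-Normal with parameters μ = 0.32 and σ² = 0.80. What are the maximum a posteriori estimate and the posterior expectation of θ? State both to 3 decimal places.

Mode = exp(μ − σ²) = exp(-0.48) = 0.619.
Mean = exp(μ + σ²/2) = exp(0.720) = 2.054.
Mean > mode: the posterior has a right tail.

θ_MAP = 0.619, E[θ|data] = 2.054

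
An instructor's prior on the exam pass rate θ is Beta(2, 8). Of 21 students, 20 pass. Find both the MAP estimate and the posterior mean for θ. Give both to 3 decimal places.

MAP = 0.724; posterior mean = 0.710

Posterior: Beta(2+20, 8+1) = Beta(22, 9).
Mode = (22−1)/(22+9−2) = 21/29 = 0.724.
Mean = 22/(22+9) = 22/31 = 0.710.
The posterior is left-skewed, so the mode exceeds the mean.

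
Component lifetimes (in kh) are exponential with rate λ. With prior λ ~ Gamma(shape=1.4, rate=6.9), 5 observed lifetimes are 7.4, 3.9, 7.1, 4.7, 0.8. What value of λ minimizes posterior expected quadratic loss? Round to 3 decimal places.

Σ times = 23.9. Posterior: Gamma(shape = 1.4+5 = 6.4, rate = 6.9+23.9 = 30.8).
Mode = (α−1)/β = 5.4/30.8 = 0.175.
Mean = α/β = 6.4/30.8 = 0.208.
Quadratic loss ⇒ the optimal estimator is the posterior mean.

0.208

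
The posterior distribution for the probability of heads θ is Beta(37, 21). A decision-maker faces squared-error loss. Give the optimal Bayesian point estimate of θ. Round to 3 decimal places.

0.638

Mode = (37−1)/(37+21−2) = 36/56 = 0.643.
Mean = 37/(37+21) = 37/58 = 0.638.
Squared-error loss ⇒ the optimal estimator is the posterior mean.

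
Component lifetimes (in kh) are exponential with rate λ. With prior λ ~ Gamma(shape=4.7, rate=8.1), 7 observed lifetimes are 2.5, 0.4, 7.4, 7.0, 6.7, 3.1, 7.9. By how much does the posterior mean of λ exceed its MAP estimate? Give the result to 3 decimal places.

0.023

Σ times = 35.0. Posterior: Gamma(shape = 4.7+7 = 11.7, rate = 8.1+35.0 = 43.1).
Mode = (α−1)/β = 10.7/43.1 = 0.248.
Mean = α/β = 11.7/43.1 = 0.271.
Difference = 0.271 − 0.248 = 0.023.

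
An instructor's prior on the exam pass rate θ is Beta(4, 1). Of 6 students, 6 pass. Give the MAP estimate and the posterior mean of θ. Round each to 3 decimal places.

Posterior: Beta(4+6, 1+0) = Beta(10, 1).
Since β = 1 ≤ 1 and α > 1, the Beta density is monotone increasing on [0,1]; the mode is at 1.
Mean = 10/(10+1) = 0.909.

MAP = 1.000, posterior mean = 0.909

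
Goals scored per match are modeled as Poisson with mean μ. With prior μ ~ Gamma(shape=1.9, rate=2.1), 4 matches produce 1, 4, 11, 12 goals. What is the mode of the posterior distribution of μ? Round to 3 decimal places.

Σ counts = 28. Posterior: Gamma(shape = 1.9+28 = 29.9, rate = 2.1+4 = 6.1).
Mode = (α−1)/β = 28.9/6.1 = 4.738.
Mean = α/β = 29.9/6.1 = 4.902.
This is the posterior mode — the MAP estimate.

4.738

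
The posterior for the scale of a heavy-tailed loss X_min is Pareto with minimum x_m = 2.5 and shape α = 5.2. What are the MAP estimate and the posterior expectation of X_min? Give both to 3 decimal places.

MAP = 2.500, posterior mean = 3.095

The Pareto density is strictly decreasing on [x_m, ∞), so the mode is x_m = 2.500.
Mean = α·x_m/(α−1) = 5.2·2.5/4.2 = 3.095.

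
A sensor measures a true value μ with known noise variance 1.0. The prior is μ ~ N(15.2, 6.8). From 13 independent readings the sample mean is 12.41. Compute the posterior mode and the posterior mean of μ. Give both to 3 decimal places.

Posterior for μ is Normal. Precision-weighted mean: (1/6.8·15.2 + 13/1.0·12.41) / (1/6.8 + 13/1.0) = 12.441.
A Normal posterior is symmetric, so mode = mean.

MAP = 12.441, posterior mean = 12.441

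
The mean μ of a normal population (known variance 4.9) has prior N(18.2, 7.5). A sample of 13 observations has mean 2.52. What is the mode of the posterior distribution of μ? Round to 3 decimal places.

Posterior for μ is Normal. Precision-weighted mean: (1/7.5·18.2 + 13/4.9·2.52) / (1/7.5 + 13/4.9) = 3.270.
A Normal posterior is symmetric, so mode = mean.
This is the posterior mode — the MAP estimate.

3.270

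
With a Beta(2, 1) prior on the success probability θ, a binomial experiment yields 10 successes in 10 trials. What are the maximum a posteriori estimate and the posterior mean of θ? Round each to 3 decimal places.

Posterior: Beta(2+10, 1+0) = Beta(12, 1).
Since β = 1 ≤ 1 and α > 1, the Beta density is monotone increasing on [0,1]; the mode is at 1.
Mean = 12/(12+1) = 0.923.

maximum a posteriori estimate = 1.000, posterior mean = 0.923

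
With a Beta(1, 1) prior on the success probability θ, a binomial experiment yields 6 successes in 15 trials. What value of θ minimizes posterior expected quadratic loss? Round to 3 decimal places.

Posterior: Beta(1+6, 1+9) = Beta(7, 10).
Mode = (7−1)/(7+10−2) = 6/15 = 0.400.
Mean = 7/(7+10) = 7/17 = 0.412.
Quadratic loss ⇒ the optimal estimator is the posterior mean.

0.412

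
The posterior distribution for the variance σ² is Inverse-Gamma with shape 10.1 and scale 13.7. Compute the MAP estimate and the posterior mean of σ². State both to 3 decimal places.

Mode = β/(α+1) = 13.7/11.1 = 1.234.
Mean = β/(α−1) = 13.7/9.1 = 1.505.
Mean > mode: the posterior has a right tail.

MAP: 1.234. Posterior mean: 1.505.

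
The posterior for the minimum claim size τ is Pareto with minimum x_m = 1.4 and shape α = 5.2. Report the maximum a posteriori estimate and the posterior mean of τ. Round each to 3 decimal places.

τ_MAP = 1.400, E[τ|data] = 1.733

The Pareto density is strictly decreasing on [x_m, ∞), so the mode is x_m = 1.400.
Mean = α·x_m/(α−1) = 5.2·1.4/4.2 = 1.733.
Right-skewed posterior ⇒ mode < mean.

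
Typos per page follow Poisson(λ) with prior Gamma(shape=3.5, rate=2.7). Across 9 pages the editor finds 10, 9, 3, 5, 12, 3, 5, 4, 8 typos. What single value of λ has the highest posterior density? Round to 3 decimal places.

Σ counts = 59. Posterior: Gamma(shape = 3.5+59 = 62.5, rate = 2.7+9 = 11.7).
Mode = (α−1)/β = 61.5/11.7 = 5.256.
Mean = α/β = 62.5/11.7 = 5.342.
This is the posterior mode — the MAP estimate.

5.256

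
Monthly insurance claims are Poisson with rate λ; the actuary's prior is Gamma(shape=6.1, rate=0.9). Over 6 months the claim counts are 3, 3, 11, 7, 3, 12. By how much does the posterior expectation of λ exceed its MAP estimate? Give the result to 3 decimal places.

Σ counts = 39. Posterior: Gamma(shape = 6.1+39 = 45.1, rate = 0.9+6 = 6.9).
Mode = (α−1)/β = 44.1/6.9 = 6.391.
Mean = α/β = 45.1/6.9 = 6.536.
Difference = 6.536 − 6.391 = 0.145.

0.145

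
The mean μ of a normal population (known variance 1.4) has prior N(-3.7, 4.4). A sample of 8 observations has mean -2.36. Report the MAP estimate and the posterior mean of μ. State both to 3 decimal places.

Posterior for μ is Normal. Precision-weighted mean: (1/4.4·-3.7 + 8/1.4·-2.36) / (1/4.4 + 8/1.4) = -2.411.
A Normal posterior is symmetric, so mode = mean.

MAP: -2.411. Posterior mean: -2.411.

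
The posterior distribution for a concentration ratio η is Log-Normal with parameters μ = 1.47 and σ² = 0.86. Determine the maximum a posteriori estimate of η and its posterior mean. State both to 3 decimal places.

MAP = 1.840, posterior mean = 6.686

Mode = exp(μ − σ²) = exp(0.61) = 1.840.
Mean = exp(μ + σ²/2) = exp(1.900) = 6.686.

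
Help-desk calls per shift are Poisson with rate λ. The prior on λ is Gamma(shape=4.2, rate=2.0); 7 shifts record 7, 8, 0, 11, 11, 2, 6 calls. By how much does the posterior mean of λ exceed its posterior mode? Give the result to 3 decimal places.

Σ counts = 45. Posterior: Gamma(shape = 4.2+45 = 49.2, rate = 2.0+7 = 9.0).
Mode = (α−1)/β = 48.2/9.0 = 5.356.
Mean = α/β = 49.2/9.0 = 5.467.
Difference = 5.467 − 5.356 = 0.111.

0.111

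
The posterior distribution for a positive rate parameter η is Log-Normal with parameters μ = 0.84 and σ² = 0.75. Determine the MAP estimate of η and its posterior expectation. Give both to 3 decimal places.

Mode = exp(μ − σ²) = exp(0.09) = 1.094.
Mean = exp(μ + σ²/2) = exp(1.215) = 3.370.

MAP = 1.094, posterior mean = 3.370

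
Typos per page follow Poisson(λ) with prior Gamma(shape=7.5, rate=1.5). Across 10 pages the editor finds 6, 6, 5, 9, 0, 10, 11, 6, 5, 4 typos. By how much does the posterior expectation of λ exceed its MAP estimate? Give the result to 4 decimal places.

Σ counts = 62. Posterior: Gamma(shape = 7.5+62 = 69.5, rate = 1.5+10 = 11.5).
Mode = (α−1)/β = 68.5/11.5 = 5.9565.
Mean = α/β = 69.5/11.5 = 6.0435.
Difference = 6.0435 − 5.9565 = 0.0870.
Right-skewed posterior ⇒ mode < mean.

0.0870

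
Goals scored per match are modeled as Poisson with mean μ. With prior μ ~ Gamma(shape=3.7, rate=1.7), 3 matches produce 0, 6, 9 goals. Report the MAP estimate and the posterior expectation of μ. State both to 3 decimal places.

MAP: 3.766. Posterior mean: 3.979.

Σ counts = 15. Posterior: Gamma(shape = 3.7+15 = 18.7, rate = 1.7+3 = 4.7).
Mode = (α−1)/β = 17.7/4.7 = 3.766.
Mean = α/β = 18.7/4.7 = 3.979.
Right-skewed posterior ⇒ mode < mean.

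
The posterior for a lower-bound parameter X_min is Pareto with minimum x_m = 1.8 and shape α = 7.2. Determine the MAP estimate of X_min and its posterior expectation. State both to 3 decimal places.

MAP = 1.800; posterior mean = 2.090

The Pareto density is strictly decreasing on [x_m, ∞), so the mode is x_m = 1.800.
Mean = α·x_m/(α−1) = 7.2·1.8/6.2 = 2.090.
The mean is pulled above the mode by the posterior's right skew.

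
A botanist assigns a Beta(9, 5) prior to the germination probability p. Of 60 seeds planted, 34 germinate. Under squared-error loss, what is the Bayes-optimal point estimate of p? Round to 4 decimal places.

0.5811

Posterior: Beta(9+34, 5+26) = Beta(43, 31).
Mode = (43−1)/(43+31−2) = 42/72 = 0.5833.
Mean = 43/(43+31) = 43/74 = 0.5811.
Squared-error loss ⇒ the optimal estimator is the posterior mean.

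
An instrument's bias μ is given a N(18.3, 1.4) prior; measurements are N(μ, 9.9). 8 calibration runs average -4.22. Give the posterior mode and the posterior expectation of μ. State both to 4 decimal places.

Posterior for μ is Normal. Precision-weighted mean: (1/1.4·18.3 + 8/9.9·-4.22) / (1/1.4 + 8/9.9) = 6.3463.
A Normal posterior is symmetric, so mode = mean.

μ_MAP = 6.3463, E[μ|data] = 6.3463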